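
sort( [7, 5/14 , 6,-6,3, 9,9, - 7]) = [ - 7 , - 6,  5/14 , 3,6,7, 9,9] 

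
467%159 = 149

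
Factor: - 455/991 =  - 5^1 * 7^1*13^1 * 991^( -1) 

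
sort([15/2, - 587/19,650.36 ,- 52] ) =[ - 52, - 587/19, 15/2 , 650.36] 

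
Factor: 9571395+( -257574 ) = 9313821 = 3^2*11^1*94079^1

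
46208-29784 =16424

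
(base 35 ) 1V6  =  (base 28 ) 2qk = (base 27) 34l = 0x90c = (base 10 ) 2316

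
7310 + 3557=10867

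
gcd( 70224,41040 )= 912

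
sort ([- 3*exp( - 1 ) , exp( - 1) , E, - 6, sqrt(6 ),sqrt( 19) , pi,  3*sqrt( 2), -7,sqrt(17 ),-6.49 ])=[-7, -6.49,  -  6, - 3*exp(  -  1), exp( -1 ),sqrt(6),E, pi, sqrt(17 ),3*sqrt(2 ), sqrt(19 )]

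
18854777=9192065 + 9662712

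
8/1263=8/1263 = 0.01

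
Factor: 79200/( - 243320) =-2^2*3^2*5^1 * 7^( - 1)*79^( - 1) = - 180/553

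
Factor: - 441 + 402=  - 3^1*13^1=- 39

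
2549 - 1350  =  1199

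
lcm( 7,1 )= 7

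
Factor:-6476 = - 2^2*1619^1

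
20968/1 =20968 = 20968.00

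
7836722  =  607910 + 7228812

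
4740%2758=1982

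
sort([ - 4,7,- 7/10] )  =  [ - 4,- 7/10,  7 ] 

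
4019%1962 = 95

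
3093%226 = 155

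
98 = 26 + 72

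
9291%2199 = 495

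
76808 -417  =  76391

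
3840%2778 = 1062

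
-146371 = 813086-959457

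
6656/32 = 208 =208.00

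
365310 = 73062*5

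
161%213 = 161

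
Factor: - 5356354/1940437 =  - 2^1 * 1940437^( - 1 )*2678177^1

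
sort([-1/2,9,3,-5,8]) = [ - 5, - 1/2,3,8,9]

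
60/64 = 15/16 = 0.94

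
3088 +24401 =27489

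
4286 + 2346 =6632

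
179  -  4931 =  - 4752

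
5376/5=1075 + 1/5 = 1075.20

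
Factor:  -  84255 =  - 3^1*5^1  *  41^1*137^1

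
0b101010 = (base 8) 52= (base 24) 1I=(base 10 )42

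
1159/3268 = 61/172 = 0.35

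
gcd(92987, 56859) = 1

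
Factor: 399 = 3^1*7^1*19^1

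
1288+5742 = 7030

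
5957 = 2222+3735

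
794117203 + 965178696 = 1759295899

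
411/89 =4 + 55/89 = 4.62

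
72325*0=0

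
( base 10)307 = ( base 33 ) 9a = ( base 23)D8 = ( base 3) 102101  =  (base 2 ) 100110011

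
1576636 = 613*2572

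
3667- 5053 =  - 1386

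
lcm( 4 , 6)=12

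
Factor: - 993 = -3^1 * 331^1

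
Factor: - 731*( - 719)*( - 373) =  -17^1 * 43^1 * 373^1*719^1 = - 196044697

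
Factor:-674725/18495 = -985/27 = -3^( - 3 )*5^1*197^1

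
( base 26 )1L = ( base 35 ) 1c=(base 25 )1m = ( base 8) 57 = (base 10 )47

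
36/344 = 9/86 = 0.10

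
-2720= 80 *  ( - 34) 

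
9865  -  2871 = 6994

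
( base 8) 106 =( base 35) 20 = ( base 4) 1012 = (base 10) 70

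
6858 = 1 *6858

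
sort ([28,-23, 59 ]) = [-23,28,59] 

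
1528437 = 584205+944232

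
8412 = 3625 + 4787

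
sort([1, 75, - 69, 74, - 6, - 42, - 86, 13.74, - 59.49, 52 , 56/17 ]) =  [ - 86, - 69, - 59.49,-42, - 6,1,  56/17, 13.74, 52,74 , 75 ]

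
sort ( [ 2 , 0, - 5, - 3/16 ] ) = [ - 5, - 3/16, 0, 2 ]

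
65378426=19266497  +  46111929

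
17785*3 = 53355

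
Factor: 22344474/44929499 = 2^1*3^1 * 293^ ( - 1)*  153343^( - 1 )* 3724079^1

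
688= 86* 8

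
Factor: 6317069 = 11^1 *574279^1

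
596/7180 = 149/1795 = 0.08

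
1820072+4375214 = 6195286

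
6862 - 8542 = -1680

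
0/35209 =0 = 0.00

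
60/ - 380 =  - 3/19 = - 0.16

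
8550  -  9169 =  - 619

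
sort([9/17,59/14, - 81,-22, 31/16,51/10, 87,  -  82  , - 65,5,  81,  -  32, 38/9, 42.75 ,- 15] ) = [  -  82,  -  81,- 65 , - 32, - 22,-15, 9/17,  31/16 , 59/14,  38/9,5 , 51/10,42.75, 81,87]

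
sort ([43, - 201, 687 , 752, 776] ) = [ - 201, 43 , 687 , 752,776 ]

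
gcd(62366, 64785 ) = 1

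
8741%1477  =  1356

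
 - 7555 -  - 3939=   -  3616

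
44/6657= 44/6657 = 0.01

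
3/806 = 3/806 = 0.00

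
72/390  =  12/65 = 0.18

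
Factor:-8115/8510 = -1623/1702 = -2^(-1 ) * 3^1*23^( - 1 )*37^(-1)*541^1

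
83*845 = 70135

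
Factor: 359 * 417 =3^1*139^1 * 359^1 = 149703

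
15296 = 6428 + 8868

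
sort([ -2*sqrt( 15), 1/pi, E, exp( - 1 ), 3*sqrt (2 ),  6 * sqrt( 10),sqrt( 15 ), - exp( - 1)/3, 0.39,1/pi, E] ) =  [ -2*sqrt( 15),  -  exp( - 1) /3, 1/pi, 1/pi , exp( - 1), 0.39,E , E, sqrt(15 ), 3*sqrt( 2), 6* sqrt( 10 )]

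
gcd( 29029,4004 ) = 1001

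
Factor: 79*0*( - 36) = 0^1 = 0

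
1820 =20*91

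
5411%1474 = 989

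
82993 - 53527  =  29466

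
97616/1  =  97616 = 97616.00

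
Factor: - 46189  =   - 11^1*13^1*17^1 * 19^1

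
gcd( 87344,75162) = 2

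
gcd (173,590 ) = 1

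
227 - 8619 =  - 8392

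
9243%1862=1795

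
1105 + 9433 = 10538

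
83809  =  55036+28773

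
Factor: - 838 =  - 2^1*419^1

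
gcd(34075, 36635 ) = 5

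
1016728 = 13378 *76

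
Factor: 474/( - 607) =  - 2^1*3^1*79^1*607^ (-1) 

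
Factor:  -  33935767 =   -  19^1*1786093^1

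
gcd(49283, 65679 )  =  1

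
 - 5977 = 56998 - 62975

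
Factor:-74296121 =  - 74296121^1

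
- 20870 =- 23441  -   - 2571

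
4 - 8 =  - 4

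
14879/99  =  14879/99  =  150.29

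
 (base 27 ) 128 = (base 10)791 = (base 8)1427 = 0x317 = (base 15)37B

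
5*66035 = 330175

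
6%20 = 6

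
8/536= 1/67 =0.01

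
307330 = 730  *421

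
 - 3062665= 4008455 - 7071120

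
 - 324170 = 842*( - 385) 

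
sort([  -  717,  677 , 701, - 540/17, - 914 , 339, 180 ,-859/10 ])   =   [ - 914,- 717,-859/10,-540/17, 180,339,677, 701]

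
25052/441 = 25052/441= 56.81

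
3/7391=3/7391= 0.00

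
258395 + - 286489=-28094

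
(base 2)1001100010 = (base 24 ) 11a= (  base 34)HW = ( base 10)610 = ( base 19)1D2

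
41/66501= 41/66501 = 0.00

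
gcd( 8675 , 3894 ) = 1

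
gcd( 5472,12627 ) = 9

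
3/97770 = 1/32590  =  0.00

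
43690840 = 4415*9896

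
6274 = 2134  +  4140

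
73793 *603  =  44497179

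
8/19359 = 8/19359 =0.00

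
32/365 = 32/365 = 0.09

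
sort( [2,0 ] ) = [0,2 ]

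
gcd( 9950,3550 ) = 50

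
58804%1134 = 970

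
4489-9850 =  - 5361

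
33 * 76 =2508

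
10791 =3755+7036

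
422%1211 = 422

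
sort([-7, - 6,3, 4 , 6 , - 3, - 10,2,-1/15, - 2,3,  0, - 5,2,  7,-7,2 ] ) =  [ - 10,-7, - 7,-6,  -  5,-3,-2,-1/15,0, 2  ,  2,2,3, 3,4 , 6,7] 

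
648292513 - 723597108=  - 75304595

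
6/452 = 3/226 = 0.01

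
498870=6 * 83145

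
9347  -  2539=6808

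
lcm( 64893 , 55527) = 5386119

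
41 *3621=148461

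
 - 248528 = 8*(-31066 ) 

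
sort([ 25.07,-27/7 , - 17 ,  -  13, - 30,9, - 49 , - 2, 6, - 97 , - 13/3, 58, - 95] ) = [-97,- 95, - 49, - 30, - 17, - 13,-13/3,-27/7, - 2,6,9, 25.07,  58]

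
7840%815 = 505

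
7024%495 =94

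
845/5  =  169 = 169.00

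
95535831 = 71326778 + 24209053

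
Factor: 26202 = 2^1 * 3^1*11^1*397^1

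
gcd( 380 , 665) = 95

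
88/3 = 29 + 1/3= 29.33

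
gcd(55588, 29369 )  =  1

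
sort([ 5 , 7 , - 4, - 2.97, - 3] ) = [ - 4, - 3, - 2.97, 5, 7] 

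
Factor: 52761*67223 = 3546752703 =3^1*13^1*43^1*409^1*5171^1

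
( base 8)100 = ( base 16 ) 40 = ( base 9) 71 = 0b1000000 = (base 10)64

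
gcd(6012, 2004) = 2004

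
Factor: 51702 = 2^1 * 3^1 * 7^1* 1231^1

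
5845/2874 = 5845/2874 = 2.03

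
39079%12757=808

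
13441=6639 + 6802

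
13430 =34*395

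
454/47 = 454/47 = 9.66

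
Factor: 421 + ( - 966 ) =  - 545  =  - 5^1*109^1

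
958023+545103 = 1503126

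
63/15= 21/5 = 4.20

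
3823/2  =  3823/2 = 1911.50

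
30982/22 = 15491/11 = 1408.27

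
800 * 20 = 16000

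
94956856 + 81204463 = 176161319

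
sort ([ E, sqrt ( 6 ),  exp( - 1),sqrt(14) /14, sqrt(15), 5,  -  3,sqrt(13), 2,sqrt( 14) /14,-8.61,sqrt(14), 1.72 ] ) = [  -  8.61 , - 3,sqrt(14 )/14,sqrt(14) /14,exp(-1),1.72, 2, sqrt ( 6 ),  E, sqrt(13), sqrt(14 ),sqrt(15),  5]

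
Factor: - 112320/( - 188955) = 192/323 = 2^6*3^1 *17^( - 1 )*19^( - 1)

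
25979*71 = 1844509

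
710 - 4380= - 3670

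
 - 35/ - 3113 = 35/3113= 0.01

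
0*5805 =0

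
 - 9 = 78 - 87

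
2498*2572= 6424856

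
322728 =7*46104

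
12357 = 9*1373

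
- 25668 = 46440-72108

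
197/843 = 197/843 = 0.23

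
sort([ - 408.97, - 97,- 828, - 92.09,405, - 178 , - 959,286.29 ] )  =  [-959, - 828,  -  408.97, - 178, - 97 , - 92.09,286.29,405]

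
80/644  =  20/161 = 0.12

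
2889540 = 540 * 5351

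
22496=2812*8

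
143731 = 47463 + 96268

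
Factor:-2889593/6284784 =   -  2^( - 4 ) * 3^( - 1 )*7^1 *11^( - 1 )*509^1*811^1*11903^ ( - 1)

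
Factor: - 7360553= - 67^1*109859^1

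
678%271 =136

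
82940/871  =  95 + 15/67= 95.22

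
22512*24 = 540288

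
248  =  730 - 482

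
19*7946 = 150974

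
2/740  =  1/370 = 0.00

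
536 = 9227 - 8691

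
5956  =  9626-3670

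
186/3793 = 186/3793 = 0.05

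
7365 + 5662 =13027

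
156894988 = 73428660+83466328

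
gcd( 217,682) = 31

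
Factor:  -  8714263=  -  23^1 * 41^1 * 9241^1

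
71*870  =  61770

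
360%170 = 20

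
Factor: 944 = 2^4 * 59^1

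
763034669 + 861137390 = 1624172059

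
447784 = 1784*251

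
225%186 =39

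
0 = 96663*0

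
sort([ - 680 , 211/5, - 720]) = [ - 720, - 680,211/5 ] 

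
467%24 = 11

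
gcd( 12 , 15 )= 3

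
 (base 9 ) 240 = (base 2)11000110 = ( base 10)198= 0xC6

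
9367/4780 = 1 + 4587/4780 = 1.96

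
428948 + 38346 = 467294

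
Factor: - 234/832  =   - 2^( - 5 ) * 3^2 = - 9/32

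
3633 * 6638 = 24115854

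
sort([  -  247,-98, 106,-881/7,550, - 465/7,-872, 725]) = [ - 872,-247,  -  881/7,  -  98, - 465/7, 106, 550,725 ] 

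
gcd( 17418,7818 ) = 6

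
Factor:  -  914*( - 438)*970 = 388322040= 2^3*3^1*5^1*73^1*97^1*457^1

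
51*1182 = 60282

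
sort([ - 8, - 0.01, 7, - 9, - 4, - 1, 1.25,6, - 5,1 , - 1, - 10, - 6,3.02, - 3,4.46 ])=[ - 10, - 9,-8, - 6, - 5, - 4,-3,-1, - 1, - 0.01, 1,1.25, 3.02,4.46, 6,7] 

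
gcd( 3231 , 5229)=9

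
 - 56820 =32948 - 89768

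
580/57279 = 580/57279 = 0.01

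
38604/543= 12868/181= 71.09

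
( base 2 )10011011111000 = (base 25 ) fo1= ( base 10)9976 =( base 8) 23370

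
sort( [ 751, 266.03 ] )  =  [ 266.03  ,  751]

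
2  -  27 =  - 25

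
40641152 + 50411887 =91053039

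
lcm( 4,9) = 36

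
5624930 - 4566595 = 1058335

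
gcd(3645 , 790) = 5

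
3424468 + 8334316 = 11758784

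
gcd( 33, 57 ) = 3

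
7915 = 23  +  7892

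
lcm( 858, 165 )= 4290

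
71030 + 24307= 95337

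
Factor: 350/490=5^1*7^( - 1) = 5/7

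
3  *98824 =296472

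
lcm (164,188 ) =7708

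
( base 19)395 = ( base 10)1259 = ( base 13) 75B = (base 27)1JH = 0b10011101011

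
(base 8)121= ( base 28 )2P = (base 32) 2H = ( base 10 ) 81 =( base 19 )45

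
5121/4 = 5121/4 = 1280.25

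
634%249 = 136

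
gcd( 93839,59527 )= 1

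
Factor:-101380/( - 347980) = 37^1*127^( - 1) = 37/127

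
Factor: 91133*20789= 1894563937=7^1*47^1*277^1*20789^1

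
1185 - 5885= - 4700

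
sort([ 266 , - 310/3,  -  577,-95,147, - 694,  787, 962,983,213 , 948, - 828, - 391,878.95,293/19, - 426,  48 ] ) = [ - 828, - 694, - 577,  -  426, - 391, - 310/3, - 95, 293/19, 48, 147,213,  266,787,878.95, 948,962,983 ]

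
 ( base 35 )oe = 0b1101010110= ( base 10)854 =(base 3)1011122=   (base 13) 509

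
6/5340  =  1/890 = 0.00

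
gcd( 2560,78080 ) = 1280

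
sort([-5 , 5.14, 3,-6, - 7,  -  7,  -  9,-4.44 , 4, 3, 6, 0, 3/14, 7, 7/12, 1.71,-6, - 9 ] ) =[  -  9 , - 9, - 7,  -  7, - 6,  -  6 ,-5,-4.44,0, 3/14, 7/12, 1.71, 3, 3,4,  5.14, 6 , 7]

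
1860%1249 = 611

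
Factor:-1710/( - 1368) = 5/4 = 2^( - 2)*5^1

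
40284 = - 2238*( - 18)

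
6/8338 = 3/4169=0.00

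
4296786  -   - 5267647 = 9564433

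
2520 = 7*360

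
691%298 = 95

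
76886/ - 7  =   - 10984+2/7 = - 10983.71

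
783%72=63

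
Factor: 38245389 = 3^1*7^1*13^1 * 23^1 * 6091^1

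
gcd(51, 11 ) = 1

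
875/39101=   875/39101 = 0.02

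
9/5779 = 9/5779  =  0.00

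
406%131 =13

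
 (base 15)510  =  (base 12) 7B0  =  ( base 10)1140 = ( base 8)2164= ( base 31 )15o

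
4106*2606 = 10700236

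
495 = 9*55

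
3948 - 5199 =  - 1251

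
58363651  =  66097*883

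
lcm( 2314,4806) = 62478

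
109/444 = 109/444  =  0.25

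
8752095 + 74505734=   83257829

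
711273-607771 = 103502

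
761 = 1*761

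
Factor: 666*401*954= 254780964 = 2^2*3^4*37^1*53^1*401^1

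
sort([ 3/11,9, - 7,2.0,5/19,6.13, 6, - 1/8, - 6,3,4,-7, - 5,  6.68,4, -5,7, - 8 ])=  [-8, - 7, - 7, - 6, - 5, - 5, - 1/8,5/19 , 3/11, 2.0,3,4,4, 6,  6.13,6.68,  7,9 ] 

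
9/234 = 1/26 = 0.04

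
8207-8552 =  - 345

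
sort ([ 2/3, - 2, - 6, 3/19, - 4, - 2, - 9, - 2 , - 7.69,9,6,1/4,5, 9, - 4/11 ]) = [ - 9, - 7.69,-6, - 4 , - 2 , - 2, - 2,  -  4/11, 3/19,1/4, 2/3,5, 6,9 , 9 ]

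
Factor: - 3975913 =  - 823^1*4831^1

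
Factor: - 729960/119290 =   -  924/151 = -2^2*3^1 * 7^1*11^1*151^(-1 ) 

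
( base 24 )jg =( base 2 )111011000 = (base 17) 1AD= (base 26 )I4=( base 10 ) 472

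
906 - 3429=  - 2523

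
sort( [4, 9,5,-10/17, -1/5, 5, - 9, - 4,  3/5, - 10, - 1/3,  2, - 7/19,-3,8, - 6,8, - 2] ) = [ - 10, - 9, - 6, - 4, - 3, - 2, - 10/17,-7/19,- 1/3, - 1/5, 3/5 , 2,4, 5,  5, 8,8,  9] 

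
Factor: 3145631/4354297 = 109^1*28859^1*4354297^( - 1 )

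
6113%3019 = 75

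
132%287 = 132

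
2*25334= 50668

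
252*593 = 149436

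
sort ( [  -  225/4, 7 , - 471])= [-471, - 225/4,7]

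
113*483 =54579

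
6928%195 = 103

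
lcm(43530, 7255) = 43530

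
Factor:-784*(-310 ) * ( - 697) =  - 2^5 * 5^1 * 7^2 * 17^1  *31^1*41^1 = - 169398880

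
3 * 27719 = 83157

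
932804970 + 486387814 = 1419192784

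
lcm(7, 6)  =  42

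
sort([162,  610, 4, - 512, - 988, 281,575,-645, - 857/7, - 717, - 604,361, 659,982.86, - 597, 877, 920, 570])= [ - 988, - 717, - 645, - 604, - 597, - 512, - 857/7, 4, 162, 281, 361, 570, 575, 610,659 , 877 , 920, 982.86]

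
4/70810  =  2/35405  =  0.00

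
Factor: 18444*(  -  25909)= - 477865596 = - 2^2*3^1*13^1*29^1*53^1 *1993^1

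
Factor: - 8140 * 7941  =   - 2^2 * 3^1 * 5^1*11^1*37^1*2647^1 = -64639740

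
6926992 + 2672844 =9599836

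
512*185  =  94720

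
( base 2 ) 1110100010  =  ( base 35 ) qk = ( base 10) 930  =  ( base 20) 26a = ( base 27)17C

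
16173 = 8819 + 7354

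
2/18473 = 2/18473=0.00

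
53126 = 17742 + 35384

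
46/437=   2/19 = 0.11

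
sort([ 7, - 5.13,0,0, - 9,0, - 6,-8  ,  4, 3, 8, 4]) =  [ - 9, - 8 , - 6,-5.13, 0 , 0, 0,  3, 4, 4, 7, 8]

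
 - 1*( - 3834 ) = 3834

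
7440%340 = 300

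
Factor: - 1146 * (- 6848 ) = 7847808 = 2^7*3^1 * 107^1*191^1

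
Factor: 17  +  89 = 106= 2^1*53^1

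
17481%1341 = 48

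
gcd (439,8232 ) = 1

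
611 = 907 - 296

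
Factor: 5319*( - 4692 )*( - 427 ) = 10656531396 = 2^2*3^4*7^1*17^1*23^1 *61^1 * 197^1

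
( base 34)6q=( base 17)D9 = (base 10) 230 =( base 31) 7d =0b11100110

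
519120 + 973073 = 1492193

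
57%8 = 1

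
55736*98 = 5462128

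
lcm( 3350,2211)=110550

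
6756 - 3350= 3406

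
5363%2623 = 117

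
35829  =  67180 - 31351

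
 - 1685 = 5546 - 7231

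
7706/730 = 10 + 203/365  =  10.56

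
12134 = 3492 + 8642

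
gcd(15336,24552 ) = 72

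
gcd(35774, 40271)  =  1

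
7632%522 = 324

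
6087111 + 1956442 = 8043553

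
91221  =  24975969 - 24884748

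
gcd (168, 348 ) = 12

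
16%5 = 1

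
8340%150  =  90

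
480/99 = 4 + 28/33 =4.85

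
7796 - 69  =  7727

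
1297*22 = 28534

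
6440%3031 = 378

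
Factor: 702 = 2^1*3^3 * 13^1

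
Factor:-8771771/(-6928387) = 223^(- 1 )*1151^1*7621^1*31069^( - 1 )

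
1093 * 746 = 815378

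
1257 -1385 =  - 128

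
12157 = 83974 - 71817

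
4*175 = 700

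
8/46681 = 8/46681= 0.00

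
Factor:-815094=-2^1 * 3^2*7^1 * 6469^1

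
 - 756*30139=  - 22785084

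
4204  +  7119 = 11323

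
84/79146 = 14/13191=0.00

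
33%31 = 2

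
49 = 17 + 32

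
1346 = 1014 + 332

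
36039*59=2126301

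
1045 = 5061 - 4016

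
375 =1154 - 779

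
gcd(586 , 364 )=2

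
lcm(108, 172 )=4644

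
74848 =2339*32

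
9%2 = 1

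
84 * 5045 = 423780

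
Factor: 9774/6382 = 4887/3191 = 3^3*181^1 * 3191^( - 1 )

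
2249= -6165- - 8414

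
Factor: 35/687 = 3^( - 1 )*5^1*7^1*229^( - 1)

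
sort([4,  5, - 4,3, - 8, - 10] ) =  [ - 10, - 8,-4, 3, 4,5 ]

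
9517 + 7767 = 17284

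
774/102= 129/17 = 7.59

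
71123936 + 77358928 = 148482864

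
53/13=4 + 1/13 = 4.08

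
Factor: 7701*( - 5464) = - 42078264 = - 2^3*3^1 * 17^1*151^1*683^1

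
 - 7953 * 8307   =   - 66065571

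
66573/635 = 104 + 533/635 = 104.84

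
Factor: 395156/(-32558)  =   - 886/73 = - 2^1*73^( - 1)*443^1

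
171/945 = 19/105=0.18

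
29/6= 29/6 = 4.83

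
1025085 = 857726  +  167359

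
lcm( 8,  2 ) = 8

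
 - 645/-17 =37 + 16/17 = 37.94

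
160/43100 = 8/2155 = 0.00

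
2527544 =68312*37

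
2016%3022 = 2016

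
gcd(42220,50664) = 8444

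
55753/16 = 55753/16 = 3484.56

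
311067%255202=55865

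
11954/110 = 5977/55=108.67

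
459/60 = 7 + 13/20 =7.65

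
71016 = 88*807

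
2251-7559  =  -5308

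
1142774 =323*3538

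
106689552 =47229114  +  59460438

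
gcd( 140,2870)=70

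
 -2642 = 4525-7167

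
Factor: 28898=2^1*14449^1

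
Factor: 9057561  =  3^1*23^1*149^1*881^1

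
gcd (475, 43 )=1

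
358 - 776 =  - 418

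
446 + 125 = 571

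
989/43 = 23  =  23.00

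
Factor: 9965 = 5^1*1993^1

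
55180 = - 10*( - 5518 )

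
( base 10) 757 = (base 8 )1365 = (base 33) mv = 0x2f5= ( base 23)19l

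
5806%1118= 216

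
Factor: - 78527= - 19^1*4133^1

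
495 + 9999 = 10494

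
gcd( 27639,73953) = 747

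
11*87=957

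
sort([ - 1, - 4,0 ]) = [ - 4, - 1, 0]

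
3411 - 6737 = - 3326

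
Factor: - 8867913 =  - 3^1*47^1*109^1*577^1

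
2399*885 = 2123115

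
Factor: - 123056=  - 2^4*7691^1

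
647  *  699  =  452253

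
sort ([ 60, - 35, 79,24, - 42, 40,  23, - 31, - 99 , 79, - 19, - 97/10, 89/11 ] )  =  [ - 99,-42,-35, - 31, - 19, - 97/10, 89/11,  23,24,40 , 60, 79, 79 ] 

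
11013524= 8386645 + 2626879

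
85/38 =2+ 9/38=2.24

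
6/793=6/793 = 0.01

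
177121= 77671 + 99450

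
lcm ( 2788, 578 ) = 47396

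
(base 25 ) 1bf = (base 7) 2445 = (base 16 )393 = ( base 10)915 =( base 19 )2a3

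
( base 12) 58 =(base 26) 2g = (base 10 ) 68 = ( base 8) 104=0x44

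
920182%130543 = 6381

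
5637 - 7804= - 2167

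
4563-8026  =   - 3463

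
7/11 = 7/11 = 0.64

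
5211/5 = 5211/5 = 1042.20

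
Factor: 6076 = 2^2*7^2*31^1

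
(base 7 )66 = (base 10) 48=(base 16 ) 30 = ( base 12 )40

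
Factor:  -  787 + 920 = 133 =7^1*19^1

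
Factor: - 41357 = -41357^1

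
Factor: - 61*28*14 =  -2^3*7^2*61^1 = - 23912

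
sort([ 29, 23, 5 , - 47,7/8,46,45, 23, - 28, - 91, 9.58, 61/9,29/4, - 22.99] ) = [ - 91, - 47, - 28, - 22.99, 7/8, 5, 61/9, 29/4, 9.58, 23, 23, 29, 45,46]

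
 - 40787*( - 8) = 326296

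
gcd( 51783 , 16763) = 1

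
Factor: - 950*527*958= - 2^2 * 5^2*17^1*19^1 * 31^1*479^1 = -479622700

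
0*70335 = 0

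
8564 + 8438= 17002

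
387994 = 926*419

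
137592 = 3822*36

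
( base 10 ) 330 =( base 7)651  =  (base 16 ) 14A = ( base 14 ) 198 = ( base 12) 236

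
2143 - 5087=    - 2944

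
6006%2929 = 148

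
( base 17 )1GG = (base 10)577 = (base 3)210101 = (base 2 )1001000001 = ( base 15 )287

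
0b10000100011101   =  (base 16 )211D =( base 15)27a2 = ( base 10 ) 8477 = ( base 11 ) 6407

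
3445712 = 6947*496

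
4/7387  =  4/7387 = 0.00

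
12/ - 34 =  - 1 + 11/17  =  - 0.35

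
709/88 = 709/88 =8.06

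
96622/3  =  32207 + 1/3  =  32207.33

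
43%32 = 11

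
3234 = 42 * 77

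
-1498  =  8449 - 9947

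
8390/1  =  8390 = 8390.00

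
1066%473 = 120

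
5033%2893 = 2140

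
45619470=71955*634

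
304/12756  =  76/3189  =  0.02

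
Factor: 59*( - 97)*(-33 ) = 3^1*11^1*59^1*97^1=188859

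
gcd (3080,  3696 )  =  616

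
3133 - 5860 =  -2727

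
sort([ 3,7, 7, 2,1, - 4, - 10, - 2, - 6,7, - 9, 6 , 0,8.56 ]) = [-10, - 9,-6, - 4, - 2,0,1,2,3,6, 7,7,7,8.56] 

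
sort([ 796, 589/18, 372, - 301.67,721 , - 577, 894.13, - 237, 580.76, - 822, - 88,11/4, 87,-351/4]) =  [ - 822, - 577, - 301.67 , - 237,-88 , - 351/4,11/4,589/18, 87, 372,580.76, 721, 796,894.13]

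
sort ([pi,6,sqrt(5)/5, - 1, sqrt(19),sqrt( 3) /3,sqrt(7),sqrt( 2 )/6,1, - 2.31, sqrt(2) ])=[ - 2.31 , - 1,  sqrt(  2) /6,sqrt ( 5 )/5 , sqrt( 3 ) /3,1,sqrt( 2),  sqrt(7), pi, sqrt(19 ),6 ]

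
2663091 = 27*98633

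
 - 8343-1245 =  - 9588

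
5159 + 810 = 5969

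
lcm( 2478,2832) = 19824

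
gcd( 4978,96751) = 1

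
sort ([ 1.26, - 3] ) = [  -  3, 1.26]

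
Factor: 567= 3^4*7^1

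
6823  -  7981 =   -  1158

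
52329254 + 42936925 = 95266179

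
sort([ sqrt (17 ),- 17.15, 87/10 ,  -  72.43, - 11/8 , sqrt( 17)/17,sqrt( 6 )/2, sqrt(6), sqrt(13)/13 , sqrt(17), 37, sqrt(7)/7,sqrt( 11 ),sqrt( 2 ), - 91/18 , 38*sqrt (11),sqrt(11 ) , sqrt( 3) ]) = [ - 72.43  , - 17.15, - 91/18, - 11/8,sqrt(17 ) /17 , sqrt( 13 ) /13 , sqrt( 7)/7,sqrt( 6)/2,  sqrt( 2), sqrt(3 ),sqrt(6), sqrt( 11 ),sqrt( 11 ) , sqrt(17), sqrt( 17), 87/10, 37,38*sqrt( 11)] 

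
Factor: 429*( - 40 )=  - 17160 = - 2^3*3^1*5^1*11^1*13^1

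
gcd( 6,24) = 6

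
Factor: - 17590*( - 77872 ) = 1369768480 = 2^5*5^1*31^1*157^1*1759^1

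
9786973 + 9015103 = 18802076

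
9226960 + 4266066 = 13493026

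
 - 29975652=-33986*882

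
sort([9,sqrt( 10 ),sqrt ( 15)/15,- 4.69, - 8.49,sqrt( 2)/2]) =[ -8.49, - 4.69,sqrt(15 ) /15,sqrt( 2 )/2,sqrt ( 10),9 ] 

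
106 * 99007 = 10494742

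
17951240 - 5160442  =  12790798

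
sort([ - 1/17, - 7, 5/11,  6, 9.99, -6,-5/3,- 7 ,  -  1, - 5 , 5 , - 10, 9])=[  -  10 , - 7 , - 7, - 6, - 5, - 5/3, - 1, - 1/17 , 5/11,5,  6,9, 9.99]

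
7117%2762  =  1593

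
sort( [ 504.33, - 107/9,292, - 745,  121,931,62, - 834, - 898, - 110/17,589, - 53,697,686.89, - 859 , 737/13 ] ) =[ - 898,  -  859, - 834, - 745, - 53, - 107/9, - 110/17,737/13,62,121,  292,504.33, 589,686.89,697,  931]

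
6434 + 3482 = 9916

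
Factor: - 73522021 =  - 73522021^1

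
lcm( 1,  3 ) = 3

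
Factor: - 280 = - 2^3*5^1 * 7^1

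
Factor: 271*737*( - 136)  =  -2^3*11^1*17^1*67^1*271^1 = -27162872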